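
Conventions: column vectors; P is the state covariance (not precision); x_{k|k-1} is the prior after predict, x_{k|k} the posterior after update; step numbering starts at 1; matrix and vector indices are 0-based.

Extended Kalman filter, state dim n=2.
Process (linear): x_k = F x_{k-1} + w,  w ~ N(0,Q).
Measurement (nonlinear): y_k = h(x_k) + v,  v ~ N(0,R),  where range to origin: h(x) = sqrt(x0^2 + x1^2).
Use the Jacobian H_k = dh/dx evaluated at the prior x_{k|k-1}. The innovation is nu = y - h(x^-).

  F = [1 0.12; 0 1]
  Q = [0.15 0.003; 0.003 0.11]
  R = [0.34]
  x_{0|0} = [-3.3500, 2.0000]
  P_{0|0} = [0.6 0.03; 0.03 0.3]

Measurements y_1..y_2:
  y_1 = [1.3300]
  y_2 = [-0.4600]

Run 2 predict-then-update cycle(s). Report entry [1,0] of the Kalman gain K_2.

K[1,0] = 0.3441

step 1: x^-=[-3.1100, 2.0000]  P^-=[0.7615 0.0690; 0.0690 0.4100]  H_jac=[-0.8411 0.5409]  S=[0.9359]  K=[-0.6445; 0.1749]  nu=[-2.3676]  x^+=[-1.5841, 1.5858]  P^+=[0.3728 0.1745; 0.1745 0.3814]
step 2: x^-=[-1.3938, 1.5858]  P^-=[0.5701 0.2233; 0.2233 0.4914]  H_jac=[-0.6602 0.7511]  S=[0.6443]  K=[-0.3239; 0.3441]  nu=[-2.5713]  x^+=[-0.5609, 0.7012]  P^+=[0.5026 0.2951; 0.2951 0.4151]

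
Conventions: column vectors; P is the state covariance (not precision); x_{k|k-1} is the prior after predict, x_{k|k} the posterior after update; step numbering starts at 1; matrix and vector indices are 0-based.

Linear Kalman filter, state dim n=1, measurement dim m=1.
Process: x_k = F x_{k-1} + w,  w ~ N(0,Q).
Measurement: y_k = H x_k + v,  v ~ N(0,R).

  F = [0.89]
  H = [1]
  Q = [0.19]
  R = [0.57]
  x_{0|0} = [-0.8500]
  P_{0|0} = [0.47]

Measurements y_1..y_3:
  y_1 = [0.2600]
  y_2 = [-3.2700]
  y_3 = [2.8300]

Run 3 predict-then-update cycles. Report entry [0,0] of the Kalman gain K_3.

step 1: x^-=[-0.7565]  P^-=[0.5623]  S=[1.1323]  K=[0.4966]  nu=[1.0165]  x^+=[-0.2517]  P^+=[0.2831]
step 2: x^-=[-0.2240]  P^-=[0.4142]  S=[0.9842]  K=[0.4209]  nu=[-3.0460]  x^+=[-1.5059]  P^+=[0.2399]
step 3: x^-=[-1.3403]  P^-=[0.3800]  S=[0.9500]  K=[0.4000]  nu=[4.1703]  x^+=[0.3279]  P^+=[0.2280]

K[0,0] = 0.4000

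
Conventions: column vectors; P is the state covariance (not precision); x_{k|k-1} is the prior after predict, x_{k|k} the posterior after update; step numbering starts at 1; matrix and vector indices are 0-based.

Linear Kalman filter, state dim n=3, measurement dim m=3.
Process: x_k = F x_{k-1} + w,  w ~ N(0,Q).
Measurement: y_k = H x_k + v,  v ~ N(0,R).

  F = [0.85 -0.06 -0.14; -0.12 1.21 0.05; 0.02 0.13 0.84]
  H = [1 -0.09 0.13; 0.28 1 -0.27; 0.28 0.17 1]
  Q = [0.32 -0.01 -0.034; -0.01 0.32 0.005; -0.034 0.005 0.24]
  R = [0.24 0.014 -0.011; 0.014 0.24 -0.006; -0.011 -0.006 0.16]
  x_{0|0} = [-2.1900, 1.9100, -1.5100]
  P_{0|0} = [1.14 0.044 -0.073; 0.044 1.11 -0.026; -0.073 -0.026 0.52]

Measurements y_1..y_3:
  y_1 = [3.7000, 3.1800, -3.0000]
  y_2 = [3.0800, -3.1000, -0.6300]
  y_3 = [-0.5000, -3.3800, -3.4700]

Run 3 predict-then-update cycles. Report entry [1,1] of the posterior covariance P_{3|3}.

step 1: x^-=[-1.7647, 2.4984, -1.0639]  P^-=[1.1703 -0.1648 -0.1298; -0.1648 1.9478 0.1798; -0.1298 0.1798 0.6182]  S=[1.4282 0.0421 0.1967; 0.0421 2.1549 0.3410; 0.1967 0.3410 0.8990]  K=[0.8184 0.0790 -0.0200; -0.2827 0.8233 0.2666; -0.1471 -0.1286 0.7622]  nu=[5.8279, 0.8885, -1.8667]  x^+=[3.1125, 1.0846, -3.4582]  P^+=[0.2020 -0.0427 -0.0620; -0.0427 0.2087 0.0173; -0.0620 0.0173 0.1387]
step 2: x^-=[3.0647, 0.7659, -2.7016]  P^-=[0.4888 -0.0976 -0.0984; -0.0976 0.6440 0.0667; -0.0984 0.0667 0.3430]  S=[0.7302 0.0190 0.0399; 0.0190 0.8715 0.0607; 0.0399 0.0607 0.5182]  K=[0.6631 0.0622 -0.0162; -0.2311 0.6762 0.2258; -0.1149 -0.1043 0.6517]  nu=[0.4355, -5.4535, 1.0833]  x^+=[2.9967, -2.7779, -1.4771]  P^+=[0.1636 -0.0350 -0.0501; -0.0350 0.1716 0.0152; -0.0501 0.0152 0.1176]
step 3: x^-=[2.9206, -3.7947, -1.5420]  P^-=[0.4569 -0.0818 -0.0869; -0.0818 0.5865 0.0568; -0.0869 0.0568 0.3274]  S=[0.6979 0.0269 0.0447; 0.0269 0.8228 0.0508; 0.0447 0.0508 0.5030]  K=[0.6471 0.0640 -0.0101; -0.2218 0.6601 0.2187; -0.1080 -0.1040 0.6418]  nu=[-3.5617, -0.8194, -2.1007]  x^+=[0.5846, -4.0051, -2.4204]  P^+=[0.1596 -0.0332 -0.0482; -0.0332 0.1672 0.0144; -0.0482 0.0144 0.1155]

P_post[1,1] = 0.1672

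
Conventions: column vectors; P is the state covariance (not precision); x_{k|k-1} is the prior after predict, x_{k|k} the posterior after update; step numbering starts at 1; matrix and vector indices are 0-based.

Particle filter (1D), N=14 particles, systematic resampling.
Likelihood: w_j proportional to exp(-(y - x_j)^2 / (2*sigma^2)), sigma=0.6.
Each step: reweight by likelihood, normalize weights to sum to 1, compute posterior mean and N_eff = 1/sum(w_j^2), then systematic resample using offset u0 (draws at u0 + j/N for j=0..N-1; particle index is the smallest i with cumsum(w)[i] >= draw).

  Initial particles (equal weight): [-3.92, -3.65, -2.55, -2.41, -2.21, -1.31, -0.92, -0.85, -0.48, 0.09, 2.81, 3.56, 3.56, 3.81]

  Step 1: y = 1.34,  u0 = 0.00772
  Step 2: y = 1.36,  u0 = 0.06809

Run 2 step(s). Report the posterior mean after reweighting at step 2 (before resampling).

step 1: w=[0.0000, 0.0000, 0.0000, 0.0000, 0.0000, 0.0003, 0.0047, 0.0072, 0.0563, 0.6398, 0.2787, 0.0060, 0.0060, 0.0012]  mean=0.8498  Neff=2.0396  idx=[7, 9, 9, 9, 9, 9, 9, 9, 9, 9, 10, 10, 10, 10]
step 2: w=[0.0010, 0.0906, 0.0906, 0.0906, 0.0906, 0.0906, 0.0906, 0.0906, 0.0906, 0.0906, 0.0459, 0.0459, 0.0459, 0.0459]  mean=0.5885  Neff=12.1493  idx=[1, 2, 3, 4, 4, 5, 6, 7, 8, 8, 9, 10, 12, 13]

post_mean = 0.5885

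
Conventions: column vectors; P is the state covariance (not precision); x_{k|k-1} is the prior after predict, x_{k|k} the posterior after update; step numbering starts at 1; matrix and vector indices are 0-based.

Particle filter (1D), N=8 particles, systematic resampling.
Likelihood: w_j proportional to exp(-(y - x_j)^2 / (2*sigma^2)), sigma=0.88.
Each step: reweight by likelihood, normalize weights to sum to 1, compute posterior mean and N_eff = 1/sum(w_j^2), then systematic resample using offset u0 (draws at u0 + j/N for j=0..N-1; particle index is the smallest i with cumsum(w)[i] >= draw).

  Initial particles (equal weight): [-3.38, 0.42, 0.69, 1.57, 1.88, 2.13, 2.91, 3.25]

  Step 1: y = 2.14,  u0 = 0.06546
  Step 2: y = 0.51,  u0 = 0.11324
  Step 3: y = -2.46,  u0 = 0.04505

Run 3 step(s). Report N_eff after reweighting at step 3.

N_eff = 3.0479

step 1: w=[0.0000, 0.0344, 0.0597, 0.1883, 0.2223, 0.2322, 0.1583, 0.1048]  mean=2.0651  Neff=5.5689  idx=[2, 3, 4, 4, 5, 5, 6, 7]
step 2: w=[0.3984, 0.1969, 0.1211, 0.1211, 0.0747, 0.0747, 0.0099, 0.0032]  mean=1.3968  Neff=4.2001  idx=[0, 0, 0, 1, 2, 3, 4, 6]
step 3: w=[0.3307, 0.3307, 0.3307, 0.0056, 0.0010, 0.0010, 0.0002, 0.0000]  mean=0.6978  Neff=3.0479  idx=[0, 0, 0, 1, 1, 2, 2, 2]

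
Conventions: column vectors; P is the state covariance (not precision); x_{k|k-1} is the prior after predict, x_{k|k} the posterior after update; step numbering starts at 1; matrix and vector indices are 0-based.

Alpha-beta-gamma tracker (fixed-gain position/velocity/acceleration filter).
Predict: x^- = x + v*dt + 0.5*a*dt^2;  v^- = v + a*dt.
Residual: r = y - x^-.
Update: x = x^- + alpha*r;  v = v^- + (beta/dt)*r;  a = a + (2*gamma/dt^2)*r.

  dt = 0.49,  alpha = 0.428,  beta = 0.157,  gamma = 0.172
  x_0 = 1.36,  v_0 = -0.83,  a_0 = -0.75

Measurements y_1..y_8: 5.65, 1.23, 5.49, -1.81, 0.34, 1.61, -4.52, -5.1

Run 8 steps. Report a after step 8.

step 1: x_pred=0.8633  r=4.7867  x^+=2.9120  v^+=0.3362  a^+=6.1081
step 2: x_pred=3.8100  r=-2.5800  x^+=2.7058  v^+=2.5025  a^+=2.4117
step 3: x_pred=4.2215  r=1.2685  x^+=4.7644  v^+=4.0907  a^+=4.2290
step 4: x_pred=7.2766  r=-9.0866  x^+=3.3875  v^+=3.2515  a^+=-8.7896
step 5: x_pred=3.9256  r=-3.5856  x^+=2.3909  v^+=-2.2042  a^+=-13.9268
step 6: x_pred=-0.3611  r=1.9711  x^+=0.4826  v^+=-8.3968  a^+=-11.1028
step 7: x_pred=-4.9648  r=0.4448  x^+=-4.7744  v^+=-13.6947  a^+=-10.4655
step 8: x_pred=-12.7412  r=7.6412  x^+=-9.4708  v^+=-16.3745  a^+=0.4823

a_post = 0.4823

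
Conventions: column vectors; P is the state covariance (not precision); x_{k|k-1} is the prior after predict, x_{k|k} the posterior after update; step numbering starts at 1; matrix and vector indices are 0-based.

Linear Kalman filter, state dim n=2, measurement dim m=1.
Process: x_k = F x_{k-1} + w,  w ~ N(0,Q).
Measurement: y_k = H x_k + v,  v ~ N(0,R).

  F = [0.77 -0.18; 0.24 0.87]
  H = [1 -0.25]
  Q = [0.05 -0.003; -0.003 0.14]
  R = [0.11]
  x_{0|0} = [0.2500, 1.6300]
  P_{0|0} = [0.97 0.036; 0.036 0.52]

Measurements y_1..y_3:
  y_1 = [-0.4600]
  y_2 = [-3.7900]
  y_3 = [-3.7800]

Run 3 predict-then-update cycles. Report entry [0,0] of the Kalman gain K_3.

step 1: x^-=[-0.1009, 1.4781]  P^-=[0.6320 0.1174; 0.1174 0.6045]  S=[0.7211]  K=[0.8358; -0.0468]  nu=[0.0104]  x^+=[-0.0922, 1.4776]  P^+=[0.1283 0.1456; 0.1456 0.6029]
step 2: x^-=[-0.3370, 1.2634]  P^-=[0.1053 0.0175; 0.0175 0.6645]  S=[0.2480]  K=[0.4067; -0.5991]  nu=[-3.1372]  x^+=[-1.6129, 3.1429]  P^+=[0.0642 0.0780; 0.0780 0.5755]
step 3: x^-=[-1.8077, 2.3472]  P^-=[0.0851 -0.0324; -0.0324 0.6119]  S=[0.2496]  K=[0.3735; -0.7427]  nu=[-1.3855]  x^+=[-2.3252, 3.3763]  P^+=[0.0503 0.0368; 0.0368 0.4742]

K[0,0] = 0.3735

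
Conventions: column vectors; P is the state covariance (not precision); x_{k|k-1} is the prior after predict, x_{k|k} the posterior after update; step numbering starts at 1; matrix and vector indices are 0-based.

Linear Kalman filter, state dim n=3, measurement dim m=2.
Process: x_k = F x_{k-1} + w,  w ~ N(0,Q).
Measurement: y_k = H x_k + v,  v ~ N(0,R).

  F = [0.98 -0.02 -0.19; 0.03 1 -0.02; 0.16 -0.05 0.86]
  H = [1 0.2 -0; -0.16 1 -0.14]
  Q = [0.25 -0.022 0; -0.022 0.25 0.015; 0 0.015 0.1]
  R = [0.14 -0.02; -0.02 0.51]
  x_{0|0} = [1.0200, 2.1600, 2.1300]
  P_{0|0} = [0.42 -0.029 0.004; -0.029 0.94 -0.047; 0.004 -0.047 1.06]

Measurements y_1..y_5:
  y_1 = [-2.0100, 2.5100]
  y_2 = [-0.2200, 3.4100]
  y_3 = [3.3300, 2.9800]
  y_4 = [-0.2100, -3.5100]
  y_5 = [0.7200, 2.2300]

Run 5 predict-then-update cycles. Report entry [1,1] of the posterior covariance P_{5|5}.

step 1: x^-=[0.5517, 2.1480, 1.8870]  P^-=[0.6913 -0.0440 -0.1013; -0.0440 1.1909 -0.0932; -0.1013 -0.0932 0.9027]  S=[0.8613 0.0818; 0.0818 1.7720]  K=[0.8034 -0.1163; 0.1613 0.6760; -0.1289 -0.1088]  nu=[-2.9913, 0.7145]  x^+=[-1.9347, 2.1486, 2.1948]  P^+=[0.1266 -0.0591 -0.0286; -0.0591 0.3410 0.0636; -0.0286 0.0636 0.8651]
step 2: x^-=[-2.3560, 2.0466, 1.4706]  P^-=[0.4164 -0.0911 -0.1418; -0.0911 0.5854 0.0284; -0.1418 0.0284 0.7315]  S=[0.5434 -0.0387; -0.0387 1.1352]  K=[0.7259 -0.0967; 0.0854 0.5279; -0.2543 -0.0538]  nu=[1.7266, 1.1923]  x^+=[-1.2179, 2.8235, 0.9673]  P^+=[0.1140 -0.0523 -0.0480; -0.0523 0.2685 0.0671; -0.0480 0.0671 0.6942]
step 3: x^-=[-1.4338, 2.7676, 0.4959]  P^-=[0.4051 -0.0841 -0.1320; -0.0841 0.5132 0.0386; -0.1320 0.0386 0.5989]  S=[0.5320 -0.0462; -0.0462 1.0555]  K=[0.7219 -0.0920; 0.0780 0.4972; -0.2365 -0.0332]  nu=[4.2102, 0.0524]  x^+=[1.6007, 3.1220, -0.5018]  P^+=[0.1128 -0.0495 -0.0445; -0.0495 0.2525 0.0603; -0.0445 0.0603 0.5687]
step 4: x^-=[1.6016, 3.1801, -0.3315]  P^-=[0.3979 -0.0804 -0.1090; -0.0804 0.4975 0.0362; -0.1090 0.0362 0.5075]  S=[0.5257 -0.0477; -0.0477 1.0384]  K=[0.7181 -0.0910; 0.0809 0.4904; -0.1959 -0.0258]  nu=[-2.4476, -6.4802]  x^+=[0.4337, -0.1957, 0.3151]  P^+=[0.1120 -0.0481 -0.0375; -0.0481 0.2482 0.0530; -0.0375 0.0530 0.4871]
step 5: x^-=[0.3691, -0.1890, 0.3502]  P^-=[0.3915 -0.0780 -0.0901; -0.0780 0.4935 0.0319; -0.0901 0.0319 0.4496]  S=[0.5200 -0.0478; -0.0478 1.0344]  K=[0.7145 -0.0908; 0.0846 0.4888; -0.1633 -0.0236]  nu=[0.3887, 2.5271]  x^+=[0.4173, 1.0791, 0.2270]  P^+=[0.1113 -0.0473 -0.0318; -0.0473 0.2466 0.0471; -0.0318 0.0471 0.4355]

P_post[1,1] = 0.2466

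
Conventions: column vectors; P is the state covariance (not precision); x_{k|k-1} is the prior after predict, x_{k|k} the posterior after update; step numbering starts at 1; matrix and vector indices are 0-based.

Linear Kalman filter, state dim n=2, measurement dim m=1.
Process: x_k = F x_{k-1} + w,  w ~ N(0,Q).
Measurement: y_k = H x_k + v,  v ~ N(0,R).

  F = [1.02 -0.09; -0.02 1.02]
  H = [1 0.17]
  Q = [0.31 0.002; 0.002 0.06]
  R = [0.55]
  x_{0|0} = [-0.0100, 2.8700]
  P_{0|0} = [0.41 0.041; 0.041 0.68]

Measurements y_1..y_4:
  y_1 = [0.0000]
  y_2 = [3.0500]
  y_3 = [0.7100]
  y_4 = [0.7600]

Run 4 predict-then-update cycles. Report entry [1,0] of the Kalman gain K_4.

K[1,0] = -0.1013

step 1: x^-=[-0.2685, 2.9276]  P^-=[0.7345 -0.0261; -0.0261 0.7660]  S=[1.2978]  K=[0.5626; 0.0803]  nu=[-0.2292]  x^+=[-0.3974, 2.9092]  P^+=[0.3238 -0.0847; -0.0847 0.7576]
step 2: x^-=[-0.6672, 2.9753]  P^-=[0.6686 -0.1624; -0.1624 0.8518]  S=[1.1880]  K=[0.5395; -0.0148]  nu=[3.2114]  x^+=[1.0655, 2.9278]  P^+=[0.3227 -0.1529; -0.1529 0.8515]
step 3: x^-=[0.8233, 2.9651]  P^-=[0.6807 -0.2421; -0.2421 0.9523]  S=[1.1760]  K=[0.5439; -0.0682]  nu=[-0.6173]  x^+=[0.4875, 3.0072]  P^+=[0.3329 -0.1985; -0.1985 0.9468]
step 4: x^-=[0.2266, 3.0576]  P^-=[0.7004 -0.2986; -0.2986 1.0533]  S=[1.1794]  K=[0.5509; -0.1013]  nu=[0.0136]  x^+=[0.2341, 3.0562]  P^+=[0.3425 -0.2327; -0.2327 1.0412]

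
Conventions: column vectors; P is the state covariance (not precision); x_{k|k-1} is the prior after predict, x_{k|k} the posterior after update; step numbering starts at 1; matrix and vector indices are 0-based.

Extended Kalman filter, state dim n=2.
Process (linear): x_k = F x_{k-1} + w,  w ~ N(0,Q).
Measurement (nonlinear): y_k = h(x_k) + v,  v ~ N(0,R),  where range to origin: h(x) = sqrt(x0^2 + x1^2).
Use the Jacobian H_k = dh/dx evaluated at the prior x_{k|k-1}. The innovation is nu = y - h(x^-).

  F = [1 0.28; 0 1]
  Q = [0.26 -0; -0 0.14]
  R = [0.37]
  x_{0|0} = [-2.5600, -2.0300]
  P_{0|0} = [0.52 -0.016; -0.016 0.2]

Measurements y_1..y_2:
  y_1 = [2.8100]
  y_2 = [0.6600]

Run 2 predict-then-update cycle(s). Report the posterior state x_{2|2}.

x_post = [-1.4784, -1.1593]

step 1: x^-=[-3.1284, -2.0300]  P^-=[0.7867 0.0400; 0.0400 0.3400]  H_jac=[-0.8389 -0.5443]  S=[1.0609]  K=[-0.6426; -0.2061]  nu=[-0.9193]  x^+=[-2.5376, -1.8405]  P^+=[0.3486 -0.1005; -0.1005 0.2949]
step 2: x^-=[-3.0530, -1.8405]  P^-=[0.5755 -0.0179; -0.0179 0.4349]  H_jac=[-0.8564 -0.5163]  S=[0.8922]  K=[-0.5420; -0.2345]  nu=[-2.9049]  x^+=[-1.4784, -1.1593]  P^+=[0.3134 -0.1313; -0.1313 0.3859]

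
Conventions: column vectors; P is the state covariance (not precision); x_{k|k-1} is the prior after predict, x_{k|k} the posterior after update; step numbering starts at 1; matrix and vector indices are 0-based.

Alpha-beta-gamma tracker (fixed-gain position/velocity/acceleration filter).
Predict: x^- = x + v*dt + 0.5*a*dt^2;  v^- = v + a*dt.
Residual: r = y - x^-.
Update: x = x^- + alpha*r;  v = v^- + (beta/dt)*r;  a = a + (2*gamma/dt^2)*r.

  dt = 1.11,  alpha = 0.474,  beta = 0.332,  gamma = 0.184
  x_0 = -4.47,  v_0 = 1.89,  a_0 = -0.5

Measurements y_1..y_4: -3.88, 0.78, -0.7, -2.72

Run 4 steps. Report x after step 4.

x_post = -0.8579

step 1: x_pred=-2.6801  r=-1.1999  x^+=-3.2489  v^+=0.9761  a^+=-0.8584
step 2: x_pred=-2.6942  r=3.4742  x^+=-1.0474  v^+=1.0624  a^+=0.1793
step 3: x_pred=0.2423  r=-0.9423  x^+=-0.2043  v^+=0.9796  a^+=-0.1022
step 4: x_pred=0.8201  r=-3.5401  x^+=-0.8579  v^+=-0.1927  a^+=-1.1595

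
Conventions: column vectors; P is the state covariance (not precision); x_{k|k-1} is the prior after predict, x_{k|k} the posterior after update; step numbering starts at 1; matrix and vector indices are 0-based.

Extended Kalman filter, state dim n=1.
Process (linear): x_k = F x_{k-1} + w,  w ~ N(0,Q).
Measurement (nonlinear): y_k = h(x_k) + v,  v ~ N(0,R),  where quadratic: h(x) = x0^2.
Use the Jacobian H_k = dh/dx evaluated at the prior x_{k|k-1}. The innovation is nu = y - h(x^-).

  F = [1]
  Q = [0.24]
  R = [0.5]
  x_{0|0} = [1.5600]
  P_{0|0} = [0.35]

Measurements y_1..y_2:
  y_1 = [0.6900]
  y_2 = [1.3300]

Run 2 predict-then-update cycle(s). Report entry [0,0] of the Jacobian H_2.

step 1: x^-=[1.5600]  P^-=[0.5900]  H_jac=[3.1200]  S=[6.2433]  K=[0.2948]  nu=[-1.7436]  x^+=[1.0459]  P^+=[0.0473]
step 2: x^-=[1.0459]  P^-=[0.2873]  H_jac=[2.0918]  S=[1.7569]  K=[0.3420]  nu=[0.2361]  x^+=[1.1266]  P^+=[0.0817]

H_jac[0,0] = 2.0918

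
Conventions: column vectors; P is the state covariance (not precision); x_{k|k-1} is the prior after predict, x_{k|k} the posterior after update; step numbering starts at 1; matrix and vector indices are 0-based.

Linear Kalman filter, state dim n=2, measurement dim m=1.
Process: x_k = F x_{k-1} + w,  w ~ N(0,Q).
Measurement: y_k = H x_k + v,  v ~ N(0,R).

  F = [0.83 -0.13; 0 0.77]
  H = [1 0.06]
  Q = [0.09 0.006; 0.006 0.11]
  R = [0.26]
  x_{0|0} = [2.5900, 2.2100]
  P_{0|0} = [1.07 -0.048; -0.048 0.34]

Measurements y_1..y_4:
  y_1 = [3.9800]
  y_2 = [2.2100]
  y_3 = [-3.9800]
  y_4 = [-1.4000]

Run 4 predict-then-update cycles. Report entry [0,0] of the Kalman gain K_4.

K[0,0] = 0.4043

step 1: x^-=[1.8624, 1.7017]  P^-=[0.8432 -0.0587; -0.0587 0.3116]  S=[1.0973]  K=[0.7652; -0.0365]  nu=[2.0155]  x^+=[3.4047, 1.6282]  P^+=[0.2006 -0.0281; -0.0281 0.3101]
step 2: x^-=[2.6143, 1.2537]  P^-=[0.2395 -0.0430; -0.0430 0.2939]  S=[0.4954]  K=[0.4783; -0.0512]  nu=[-0.4795]  x^+=[2.3849, 1.2783]  P^+=[0.1262 -0.0309; -0.0309 0.2926]
step 3: x^-=[1.8133, 0.9843]  P^-=[0.1885 -0.0430; -0.0430 0.2835]  S=[0.4444]  K=[0.4185; -0.0585]  nu=[-5.8524]  x^+=[-0.6357, 1.3267]  P^+=[0.1107 -0.0321; -0.0321 0.2819]
step 4: x^-=[-0.7001, 1.0216]  P^-=[0.1780 -0.0428; -0.0428 0.2772]  S=[0.4338]  K=[0.4043; -0.0602]  nu=[-0.7612]  x^+=[-1.0078, 1.0674]  P^+=[0.1071 -0.0322; -0.0322 0.2756]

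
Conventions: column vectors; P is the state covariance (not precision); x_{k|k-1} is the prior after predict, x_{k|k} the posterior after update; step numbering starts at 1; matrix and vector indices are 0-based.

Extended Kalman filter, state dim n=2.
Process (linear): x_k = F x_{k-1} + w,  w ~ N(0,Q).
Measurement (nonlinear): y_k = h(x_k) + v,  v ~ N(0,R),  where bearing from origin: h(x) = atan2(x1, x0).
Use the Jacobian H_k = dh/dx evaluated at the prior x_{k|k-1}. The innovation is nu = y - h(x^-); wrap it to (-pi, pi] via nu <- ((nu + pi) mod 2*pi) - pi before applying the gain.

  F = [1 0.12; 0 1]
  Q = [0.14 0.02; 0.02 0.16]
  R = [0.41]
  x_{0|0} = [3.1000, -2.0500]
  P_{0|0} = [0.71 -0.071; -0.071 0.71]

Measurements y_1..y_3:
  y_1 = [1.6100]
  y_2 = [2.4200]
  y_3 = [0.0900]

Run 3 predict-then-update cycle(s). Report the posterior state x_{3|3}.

x_post = [4.0262, 0.3525]

step 1: x^-=[2.8540, -2.0500]  P^-=[0.8432 0.0342; 0.0342 0.8700]  H_jac=[0.1660 0.2311]  S=[0.4823]  K=[0.3066; 0.4287]  nu=[2.2329]  x^+=[3.5386, -1.0928]  P^+=[0.7978 -0.0292; -0.0292 0.7814]
step 2: x^-=[3.4075, -1.0928]  P^-=[0.9421 0.0846; 0.0846 0.9414]  H_jac=[0.0853 0.2661]  S=[0.4874]  K=[0.2111; 0.5288]  nu=[2.7304]  x^+=[3.9840, 0.3510]  P^+=[0.9204 0.0302; 0.0302 0.8051]
step 3: x^-=[4.0261, 0.3510]  P^-=[1.0792 0.1468; 0.1468 0.9651]  H_jac=[-0.0215 0.2465]  S=[0.4676]  K=[0.0278; 0.5020]  nu=[0.0030]  x^+=[4.0262, 0.3525]  P^+=[1.0788 0.1402; 0.1402 0.8472]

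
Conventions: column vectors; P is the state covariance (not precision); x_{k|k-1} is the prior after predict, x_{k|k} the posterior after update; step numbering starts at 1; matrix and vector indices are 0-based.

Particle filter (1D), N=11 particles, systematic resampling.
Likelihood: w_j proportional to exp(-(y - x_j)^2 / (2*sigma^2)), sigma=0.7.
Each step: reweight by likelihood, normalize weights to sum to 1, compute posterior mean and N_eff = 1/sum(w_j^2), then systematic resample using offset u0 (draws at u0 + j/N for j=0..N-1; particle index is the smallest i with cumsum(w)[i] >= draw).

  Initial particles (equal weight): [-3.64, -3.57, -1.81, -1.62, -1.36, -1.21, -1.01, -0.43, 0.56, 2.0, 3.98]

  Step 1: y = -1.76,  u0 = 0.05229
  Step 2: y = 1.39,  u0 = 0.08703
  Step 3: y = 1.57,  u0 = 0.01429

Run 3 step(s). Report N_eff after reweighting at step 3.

N_eff = 10.1290

step 1: w=[0.0062, 0.0081, 0.2290, 0.2250, 0.1950, 0.1686, 0.1293, 0.0378, 0.0009, 0.0000, 0.0000]  mean=-1.4462  Neff=5.3252  idx=[2, 2, 2, 3, 3, 4, 4, 5, 5, 6, 7]
step 2: w=[0.0007, 0.0007, 0.0007, 0.0024, 0.0024, 0.0111, 0.0111, 0.0252, 0.0252, 0.0700, 0.8503]  mean=-0.5394  Neff=1.3708  idx=[9, 10, 10, 10, 10, 10, 10, 10, 10, 10, 10]
step 3: w=[0.0066, 0.0993, 0.0993, 0.0993, 0.0993, 0.0993, 0.0993, 0.0993, 0.0993, 0.0993, 0.0993]  mean=-0.4338  Neff=10.1290  idx=[1, 1, 2, 3, 4, 5, 6, 7, 8, 9, 10]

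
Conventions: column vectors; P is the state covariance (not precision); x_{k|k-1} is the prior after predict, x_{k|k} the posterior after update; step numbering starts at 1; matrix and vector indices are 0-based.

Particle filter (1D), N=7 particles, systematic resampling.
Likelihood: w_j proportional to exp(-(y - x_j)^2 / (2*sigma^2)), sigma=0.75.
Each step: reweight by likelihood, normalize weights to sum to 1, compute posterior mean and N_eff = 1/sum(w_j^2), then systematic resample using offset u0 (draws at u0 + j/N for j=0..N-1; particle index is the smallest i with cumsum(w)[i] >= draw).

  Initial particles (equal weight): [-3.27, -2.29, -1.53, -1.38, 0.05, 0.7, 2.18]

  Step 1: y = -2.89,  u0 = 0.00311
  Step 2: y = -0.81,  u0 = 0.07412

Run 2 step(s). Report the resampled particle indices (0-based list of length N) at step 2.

resampled_idx = [4, 5, 6, 6, 6, 6, 6]

step 1: w=[0.4555, 0.3760, 0.1000, 0.0682, 0.0002, 0.0000, 0.0000]  mean=-2.5977  Neff=2.7510  idx=[0, 0, 0, 0, 1, 1, 2]
step 2: w=[0.0049, 0.0049, 0.0049, 0.0049, 0.1527, 0.1527, 0.6749]  mean=-1.7964  Neff=1.9912  idx=[4, 5, 6, 6, 6, 6, 6]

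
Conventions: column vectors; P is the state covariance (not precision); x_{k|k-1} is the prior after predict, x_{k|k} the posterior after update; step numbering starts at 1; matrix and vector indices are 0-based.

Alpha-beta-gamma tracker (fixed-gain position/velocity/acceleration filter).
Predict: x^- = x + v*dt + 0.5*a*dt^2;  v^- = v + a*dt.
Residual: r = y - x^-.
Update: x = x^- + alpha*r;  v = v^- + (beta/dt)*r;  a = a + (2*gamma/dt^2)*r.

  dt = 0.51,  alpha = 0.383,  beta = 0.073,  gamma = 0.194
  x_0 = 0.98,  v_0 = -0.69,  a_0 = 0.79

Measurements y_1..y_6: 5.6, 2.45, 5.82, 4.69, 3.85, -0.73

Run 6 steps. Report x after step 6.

step 1: x_pred=0.7308  r=4.8692  x^+=2.5957  v^+=0.4099  a^+=8.0535
step 2: x_pred=3.8521  r=-1.4021  x^+=3.3151  v^+=4.3164  a^+=5.9619
step 3: x_pred=6.2918  r=-0.4718  x^+=6.1111  v^+=7.2895  a^+=5.2581
step 4: x_pred=10.5126  r=-5.8226  x^+=8.2825  v^+=9.1377  a^+=-3.4277
step 5: x_pred=12.4970  r=-8.6470  x^+=9.1852  v^+=6.1519  a^+=-16.3266
step 6: x_pred=10.1993  r=-10.9293  x^+=6.0134  v^+=-3.7391  a^+=-32.6303

x_post = 6.0134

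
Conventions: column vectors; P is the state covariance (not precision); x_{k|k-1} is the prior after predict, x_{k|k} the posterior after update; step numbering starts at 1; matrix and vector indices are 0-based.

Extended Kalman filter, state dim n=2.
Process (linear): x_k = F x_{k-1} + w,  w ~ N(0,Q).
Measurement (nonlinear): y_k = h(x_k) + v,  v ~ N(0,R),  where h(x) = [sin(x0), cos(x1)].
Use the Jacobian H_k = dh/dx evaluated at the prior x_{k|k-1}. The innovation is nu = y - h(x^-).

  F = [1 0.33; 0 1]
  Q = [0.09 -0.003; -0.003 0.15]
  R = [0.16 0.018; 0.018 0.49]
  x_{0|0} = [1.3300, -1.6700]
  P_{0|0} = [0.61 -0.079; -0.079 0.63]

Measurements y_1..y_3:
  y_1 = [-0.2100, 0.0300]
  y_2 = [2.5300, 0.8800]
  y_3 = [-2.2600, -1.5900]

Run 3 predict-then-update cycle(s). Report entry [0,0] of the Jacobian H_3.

H_jac[0,0] = 0.1845

step 1: x^-=[0.7789, -1.6700]  P^-=[0.7165 0.1259; 0.1259 0.7800]  H_jac=[0.7117 0.0000; 0.0000 0.9951]  S=[0.5229 0.1072; 0.1072 1.2623]  K=[0.9717 0.0168; 0.0462 0.6109]  nu=[-0.9125, 0.1290]  x^+=[-0.1056, -1.6333]  P^+=[0.2189 0.0258; 0.0258 0.3017]
step 2: x^-=[-0.6446, -1.6333]  P^-=[0.3588 0.1224; 0.1224 0.4517]  H_jac=[0.7993 0.0000; 0.0000 0.9980]  S=[0.3892 0.1156; 0.1156 0.9399]  K=[0.7247 0.0408; 0.1130 0.4657]  nu=[3.1309, 0.9424]  x^+=[1.6627, -0.8407]  P^+=[0.1460 0.0331; 0.0331 0.2307]
step 3: x^-=[1.3853, -0.8407]  P^-=[0.2829 0.1062; 0.1062 0.3807]  H_jac=[0.1845 0.0000; 0.0000 0.7451]  S=[0.1696 0.0326; 0.0326 0.7013]  K=[0.2886 0.0994; 0.0381 0.4027]  nu=[-3.2428, -2.2570]  x^+=[0.2251, -1.8731]  P^+=[0.2600 0.0724; 0.0724 0.2657]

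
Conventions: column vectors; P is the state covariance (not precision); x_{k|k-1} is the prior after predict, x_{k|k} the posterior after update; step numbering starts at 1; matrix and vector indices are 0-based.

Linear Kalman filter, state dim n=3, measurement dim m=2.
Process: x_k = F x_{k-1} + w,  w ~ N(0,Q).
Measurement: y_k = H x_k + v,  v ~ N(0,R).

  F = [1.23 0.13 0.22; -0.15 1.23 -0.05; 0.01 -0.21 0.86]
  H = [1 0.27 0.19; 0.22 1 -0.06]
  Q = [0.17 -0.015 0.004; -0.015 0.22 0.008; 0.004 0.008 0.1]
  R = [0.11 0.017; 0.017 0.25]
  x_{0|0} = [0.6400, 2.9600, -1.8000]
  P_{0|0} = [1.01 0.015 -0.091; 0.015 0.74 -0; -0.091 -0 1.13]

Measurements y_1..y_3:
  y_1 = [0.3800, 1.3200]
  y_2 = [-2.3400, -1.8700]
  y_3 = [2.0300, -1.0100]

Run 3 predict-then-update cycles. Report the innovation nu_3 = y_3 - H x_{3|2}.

step 1: x^-=[0.7760, 3.6348, -2.1632]  P^-=[1.7208 -0.0644 0.1097; -0.0644 1.3582 -0.2208; 0.1097 -0.2208 0.9669]  S=[1.9489 0.6426; 0.6426 1.6902]  K=[0.9429 -0.1765; -0.1500 0.8601; 0.1940 -0.2244]  nu=[-0.9664, -2.6153]  x^+=[0.3265, 1.5305, -1.7637]  P^+=[0.1493 -0.0703 -0.1557; -0.0703 0.2299 0.0333; -0.1557 0.0333 0.8644]
step 2: x^-=[0.2125, 1.9217, -1.8349]  P^-=[0.3367 -0.0967 0.0183; -0.0967 0.5929 -0.0361; 0.0183 -0.0361 0.7350]  S=[0.4675 0.1337; 0.1337 0.8231]  K=[0.7132 -0.1447; -0.0824 0.7104; 0.3602 -0.1511]  nu=[-2.7227, -3.9485]  x^+=[-1.1581, -0.6593, -2.2192]  P^+=[0.1093 -0.0540 -0.0984; -0.0540 0.1899 0.0302; -0.0984 0.0302 0.6701]
step 3: x^-=[-1.9983, -0.5263, -1.7816]  P^-=[0.3022 -0.0755 0.0385; -0.0755 0.5262 -0.0274; 0.0385 -0.0274 0.5916]  S=[0.4429 0.1333; 0.1333 0.7620]  K=[0.6937 -0.1363; -0.0670 0.6826; 0.3647 -0.1352]  nu=[4.5090, -0.1510]  x^+=[1.1502, -0.9314, -0.1169]  P^+=[0.1001 -0.0484 -0.0685; -0.0484 0.1813 0.0194; -0.0685 0.0194 0.5319]

innov = [4.5090, -0.1510]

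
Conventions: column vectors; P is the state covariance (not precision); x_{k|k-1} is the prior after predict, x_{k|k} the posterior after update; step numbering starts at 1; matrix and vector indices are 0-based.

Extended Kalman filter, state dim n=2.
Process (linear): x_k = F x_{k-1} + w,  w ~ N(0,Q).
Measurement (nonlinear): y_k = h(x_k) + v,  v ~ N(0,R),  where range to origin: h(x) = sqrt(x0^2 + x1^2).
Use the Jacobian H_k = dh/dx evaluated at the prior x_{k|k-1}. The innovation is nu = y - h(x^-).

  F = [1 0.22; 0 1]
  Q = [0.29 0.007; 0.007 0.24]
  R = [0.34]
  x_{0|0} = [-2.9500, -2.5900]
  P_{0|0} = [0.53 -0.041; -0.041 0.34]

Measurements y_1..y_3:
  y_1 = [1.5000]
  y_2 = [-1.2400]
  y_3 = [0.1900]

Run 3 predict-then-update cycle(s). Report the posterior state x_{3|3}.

x_post = [-0.1908, -0.0871]

step 1: x^-=[-3.5198, -2.5900]  P^-=[0.8184 0.0408; 0.0408 0.5800]  H_jac=[-0.8054 -0.5927]  S=[1.1136]  K=[-0.6136; -0.3382]  nu=[-2.8700]  x^+=[-1.7586, -1.6194]  P^+=[0.3991 -0.1903; -0.1903 0.4526]
step 2: x^-=[-2.1149, -1.6194]  P^-=[0.6272 -0.0837; -0.0837 0.6926]  H_jac=[-0.7940 -0.6080]  S=[0.9106]  K=[-0.4910; -0.3894]  nu=[-3.9037]  x^+=[-0.1981, -0.0992]  P^+=[0.4077 -0.2578; -0.2578 0.5545]
step 3: x^-=[-0.2199, -0.0992]  P^-=[0.6111 -0.1288; -0.1288 0.7945]  H_jac=[-0.9116 -0.4110]  S=[0.8855]  K=[-0.5693; -0.2362]  nu=[-0.0513]  x^+=[-0.1908, -0.0871]  P^+=[0.3241 -0.2479; -0.2479 0.7451]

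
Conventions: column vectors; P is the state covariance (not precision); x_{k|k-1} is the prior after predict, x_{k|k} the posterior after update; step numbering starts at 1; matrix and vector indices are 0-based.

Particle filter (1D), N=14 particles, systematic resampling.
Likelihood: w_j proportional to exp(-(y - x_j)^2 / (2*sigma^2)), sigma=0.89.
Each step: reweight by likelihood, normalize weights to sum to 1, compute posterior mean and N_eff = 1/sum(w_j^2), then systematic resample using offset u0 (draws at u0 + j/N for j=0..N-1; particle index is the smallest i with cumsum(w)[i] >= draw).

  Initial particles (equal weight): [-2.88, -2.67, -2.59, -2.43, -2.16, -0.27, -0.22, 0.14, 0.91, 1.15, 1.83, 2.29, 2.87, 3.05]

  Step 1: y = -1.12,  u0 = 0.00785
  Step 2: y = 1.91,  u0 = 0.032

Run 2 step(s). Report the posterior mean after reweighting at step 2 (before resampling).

post_mean = -0.0497

step 1: w=[0.0445, 0.0690, 0.0804, 0.1065, 0.1589, 0.1994, 0.1887, 0.1155, 0.0233, 0.0122, 0.0013, 0.0002, 0.0000, 0.0000]  mean=-1.1640  Neff=7.1835  idx=[0, 1, 2, 3, 3, 4, 4, 5, 5, 5, 6, 6, 7, 7]
step 2: w=[0.0000, 0.0000, 0.0000, 0.0000, 0.0000, 0.0001, 0.0001, 0.0921, 0.0921, 0.0921, 0.1056, 0.1056, 0.2561, 0.2561]  mean=-0.0497  Neff=5.5875  idx=[7, 8, 8, 9, 10, 11, 11, 12, 12, 12, 13, 13, 13, 13]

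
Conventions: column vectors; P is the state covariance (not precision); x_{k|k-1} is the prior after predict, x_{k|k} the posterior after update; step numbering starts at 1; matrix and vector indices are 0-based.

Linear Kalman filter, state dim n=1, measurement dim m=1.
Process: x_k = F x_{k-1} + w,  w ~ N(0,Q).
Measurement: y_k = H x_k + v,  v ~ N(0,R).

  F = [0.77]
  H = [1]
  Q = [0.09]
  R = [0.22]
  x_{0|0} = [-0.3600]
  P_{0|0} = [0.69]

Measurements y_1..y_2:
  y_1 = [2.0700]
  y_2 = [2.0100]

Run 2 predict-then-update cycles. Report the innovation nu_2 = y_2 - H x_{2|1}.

step 1: x^-=[-0.2772]  P^-=[0.4991]  S=[0.7191]  K=[0.6941]  nu=[2.3472]  x^+=[1.3519]  P^+=[0.1527]
step 2: x^-=[1.0410]  P^-=[0.1805]  S=[0.4005]  K=[0.4507]  nu=[0.9690]  x^+=[1.4777]  P^+=[0.0992]

innov = [0.9690]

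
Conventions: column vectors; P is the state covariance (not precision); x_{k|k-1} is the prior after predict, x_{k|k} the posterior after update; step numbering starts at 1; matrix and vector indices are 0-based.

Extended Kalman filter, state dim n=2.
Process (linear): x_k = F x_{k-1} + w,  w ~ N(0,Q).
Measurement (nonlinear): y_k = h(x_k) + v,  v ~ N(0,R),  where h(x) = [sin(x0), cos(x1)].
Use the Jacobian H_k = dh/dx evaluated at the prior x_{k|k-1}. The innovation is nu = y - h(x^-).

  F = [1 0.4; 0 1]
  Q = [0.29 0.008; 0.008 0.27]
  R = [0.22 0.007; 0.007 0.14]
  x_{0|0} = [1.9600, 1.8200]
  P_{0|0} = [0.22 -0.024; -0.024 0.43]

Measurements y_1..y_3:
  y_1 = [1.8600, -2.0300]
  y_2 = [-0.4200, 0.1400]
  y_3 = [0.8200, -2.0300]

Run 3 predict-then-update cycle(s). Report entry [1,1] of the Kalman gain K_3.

K[1,1] = 1.0354

step 1: x^-=[2.6880, 1.8200]  P^-=[0.5596 0.1560; 0.1560 0.7000]  H_jac=[-0.8989 0.0000; 0.0000 -0.9691]  S=[0.6721 0.1429; 0.1429 0.7974]  K=[-0.7361 -0.0577; -0.0289 -0.8455]  nu=[1.4218, -1.7834]  x^+=[1.7443, 3.2869]  P^+=[0.1806 0.0136; 0.0136 0.1224]
step 2: x^-=[3.0590, 3.2869]  P^-=[0.5011 0.0706; 0.0706 0.3924]  H_jac=[-0.9966 0.0000; 0.0000 0.1448]  S=[0.7177 -0.0032; -0.0032 0.1482]  K=[-0.6956 0.0540; -0.0963 0.3811]  nu=[-0.5025, 1.1295]  x^+=[3.4695, 3.7657]  P^+=[0.1532 0.0186; 0.0186 0.3639]
step 3: x^-=[4.9758, 3.7657]  P^-=[0.5163 0.1722; 0.1722 0.6339]  H_jac=[0.2604 0.0000; 0.0000 0.5844]  S=[0.2550 0.0332; 0.0332 0.3565]  K=[0.4965 0.2360; 0.0410 1.0354]  nu=[1.7855, -1.2185]  x^+=[5.5747, 2.5773]  P^+=[0.4258 0.0625; 0.0625 0.2485]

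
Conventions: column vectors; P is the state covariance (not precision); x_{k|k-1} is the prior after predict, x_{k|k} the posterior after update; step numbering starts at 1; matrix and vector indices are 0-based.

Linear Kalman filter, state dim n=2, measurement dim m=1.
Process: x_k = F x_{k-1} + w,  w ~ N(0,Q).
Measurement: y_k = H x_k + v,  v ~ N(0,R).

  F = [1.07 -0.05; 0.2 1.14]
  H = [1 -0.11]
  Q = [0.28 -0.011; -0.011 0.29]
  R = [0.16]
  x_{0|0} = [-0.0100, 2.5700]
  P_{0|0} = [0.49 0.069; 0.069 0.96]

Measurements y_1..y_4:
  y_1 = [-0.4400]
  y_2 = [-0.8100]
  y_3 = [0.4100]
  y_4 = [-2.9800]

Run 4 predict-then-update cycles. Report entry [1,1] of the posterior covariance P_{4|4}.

P_post[1,1] = 4.7117

step 1: x^-=[-0.1392, 2.9278]  P^-=[0.8360 0.1226; 0.1226 1.5887]  S=[0.9883]  K=[0.8323; -0.0528]  nu=[0.0213]  x^+=[-0.1215, 2.9267]  P^+=[0.1514 0.1660; 0.1660 1.5859]
step 2: x^-=[-0.2763, 3.3121]  P^-=[0.4396 0.1318; 0.1318 2.4328]  S=[0.6000]  K=[0.7084; -0.2263]  nu=[-0.1693]  x^+=[-0.3963, 3.3504]  P^+=[0.1384 0.2280; 0.2280 2.4021]
step 3: x^-=[-0.5916, 3.7402]  P^-=[0.4201 0.1576; 0.1576 3.5213]  S=[0.5880]  K=[0.6849; -0.3907]  nu=[1.4130]  x^+=[0.3762, 3.1881]  P^+=[0.1442 0.3149; 0.3149 3.4315]
step 4: x^-=[0.2432, 3.7097]  P^-=[0.4200 0.2053; 0.2053 4.8990]  S=[0.5941]  K=[0.6689; -0.5615]  nu=[-2.8151]  x^+=[-1.6399, 5.2903]  P^+=[0.1542 0.4284; 0.4284 4.7117]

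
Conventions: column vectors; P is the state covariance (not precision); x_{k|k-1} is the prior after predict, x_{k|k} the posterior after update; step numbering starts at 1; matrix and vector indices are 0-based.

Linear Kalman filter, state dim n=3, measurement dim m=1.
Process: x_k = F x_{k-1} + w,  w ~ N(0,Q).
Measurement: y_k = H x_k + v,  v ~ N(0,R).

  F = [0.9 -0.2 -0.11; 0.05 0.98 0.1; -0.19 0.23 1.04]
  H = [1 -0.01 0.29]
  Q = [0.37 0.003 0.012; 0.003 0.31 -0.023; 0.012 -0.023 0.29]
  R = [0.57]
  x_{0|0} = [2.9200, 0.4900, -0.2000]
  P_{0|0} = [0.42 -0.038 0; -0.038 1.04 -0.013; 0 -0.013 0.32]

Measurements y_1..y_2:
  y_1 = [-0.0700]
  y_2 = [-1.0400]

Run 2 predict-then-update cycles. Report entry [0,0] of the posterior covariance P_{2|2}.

P_post[0,0] = 0.4332

step 1: x^-=[2.5520, 0.6062, -0.6501]  P^-=[0.7688 -0.2169 -0.1505; -0.2169 1.3068 0.2338; -0.1505 0.2338 0.7034]  S=[1.3137]  K=[0.5536; -0.1235; 0.0389]  nu=[-2.4274]  x^+=[1.2082, 0.9059, -0.7445]  P^+=[0.3661 -0.1271 -0.1788; -0.1271 1.2868 0.2401; -0.1788 0.2401 0.7014]
step 2: x^-=[0.9881, 0.8737, -0.7955]  P^-=[0.8183 -0.3971 -0.4483; -0.3971 1.5866 0.6031; -0.4483 0.6031 1.3266]  S=[1.2444]  K=[0.5563; -0.1913; -0.0560]  nu=[-1.7886]  x^+=[-0.0069, 1.2160, -0.6954]  P^+=[0.4332 -0.2647 -0.4096; -0.2647 1.5410 0.5897; -0.4096 0.5897 1.3227]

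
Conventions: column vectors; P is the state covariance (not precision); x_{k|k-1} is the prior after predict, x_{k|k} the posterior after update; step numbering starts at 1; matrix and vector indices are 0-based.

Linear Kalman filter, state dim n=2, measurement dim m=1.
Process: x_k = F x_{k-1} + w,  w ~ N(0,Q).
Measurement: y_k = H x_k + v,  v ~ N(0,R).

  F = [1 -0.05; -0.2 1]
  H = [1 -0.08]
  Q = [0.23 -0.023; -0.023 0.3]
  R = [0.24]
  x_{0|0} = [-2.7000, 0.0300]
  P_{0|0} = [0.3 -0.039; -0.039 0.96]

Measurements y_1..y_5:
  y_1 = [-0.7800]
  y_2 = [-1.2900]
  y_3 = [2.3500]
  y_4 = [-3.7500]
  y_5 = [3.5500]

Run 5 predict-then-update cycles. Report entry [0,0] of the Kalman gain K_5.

K[0,0] = 0.5956

step 1: x^-=[-2.7015, 0.5700]  P^-=[0.5363 -0.1704; -0.1704 1.2876]  S=[0.8118]  K=[0.6774; -0.3368]  nu=[1.9671]  x^+=[-1.3689, -0.0925]  P^+=[0.1638 0.0148; 0.0148 1.1955]
step 2: x^-=[-1.3643, 0.1813]  P^-=[0.3953 -0.1006; -0.1006 1.4961]  S=[0.6609]  K=[0.6102; -0.3333]  nu=[0.0888]  x^+=[-1.3101, 0.1517]  P^+=[0.1492 0.0338; 0.0338 1.4227]
step 3: x^-=[-1.3177, 0.4137]  P^-=[0.3793 -0.0898; -0.0898 1.7152]  S=[0.6447]  K=[0.5996; -0.3521]  nu=[3.7008]  x^+=[0.9011, -0.8894]  P^+=[0.1476 0.0463; 0.0463 1.6352]
step 4: x^-=[0.9456, -1.0696]  P^-=[0.3771 -0.0875; -0.0875 1.9226]  S=[0.6434]  K=[0.5970; -0.3751]  nu=[-4.7812]  x^+=[-1.9085, 0.7237]  P^+=[0.1478 0.0565; 0.0565 1.8321]
step 5: x^-=[-1.9447, 1.1054]  P^-=[0.3767 -0.0871; -0.0871 2.1154]  S=[0.6442]  K=[0.5956; -0.3978]  nu=[5.5832]  x^+=[1.3807, -1.1158]  P^+=[0.1482 0.0656; 0.0656 2.0134]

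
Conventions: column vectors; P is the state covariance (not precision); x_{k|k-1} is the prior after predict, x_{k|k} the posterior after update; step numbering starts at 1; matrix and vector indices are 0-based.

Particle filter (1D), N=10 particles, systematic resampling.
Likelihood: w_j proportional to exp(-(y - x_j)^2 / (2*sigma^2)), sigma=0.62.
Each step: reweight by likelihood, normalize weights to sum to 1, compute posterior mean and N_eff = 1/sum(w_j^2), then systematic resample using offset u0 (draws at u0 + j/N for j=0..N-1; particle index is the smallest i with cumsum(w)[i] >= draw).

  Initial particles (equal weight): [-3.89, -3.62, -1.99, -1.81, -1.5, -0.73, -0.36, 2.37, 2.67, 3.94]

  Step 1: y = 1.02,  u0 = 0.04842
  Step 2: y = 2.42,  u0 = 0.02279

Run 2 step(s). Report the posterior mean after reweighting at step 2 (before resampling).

step 1: w=[0.0000, 0.0000, 0.0000, 0.0001, 0.0011, 0.0826, 0.3727, 0.4146, 0.1286, 0.0001]  mean=1.1298  Neff=2.9920  idx=[5, 6, 6, 6, 6, 7, 7, 7, 7, 8]
step 2: w=[0.0000, 0.0000, 0.0000, 0.0000, 0.0000, 0.2030, 0.2030, 0.2030, 0.2030, 0.1878]  mean=2.4262  Neff=4.9957  idx=[5, 5, 6, 6, 7, 7, 8, 8, 9, 9]

post_mean = 2.4262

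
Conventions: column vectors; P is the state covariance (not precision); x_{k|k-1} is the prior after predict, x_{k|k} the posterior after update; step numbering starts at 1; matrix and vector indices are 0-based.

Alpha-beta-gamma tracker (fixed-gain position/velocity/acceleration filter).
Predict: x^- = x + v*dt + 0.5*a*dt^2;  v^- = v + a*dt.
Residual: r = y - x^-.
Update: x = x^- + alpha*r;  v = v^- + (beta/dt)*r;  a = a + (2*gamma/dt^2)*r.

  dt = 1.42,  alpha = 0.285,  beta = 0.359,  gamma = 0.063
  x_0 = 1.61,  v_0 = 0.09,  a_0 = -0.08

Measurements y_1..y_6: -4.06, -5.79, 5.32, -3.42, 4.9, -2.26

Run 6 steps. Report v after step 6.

v_post = 2.5277

step 1: x_pred=1.6571  r=-5.7171  x^+=0.0278  v^+=-1.4690  a^+=-0.4373
step 2: x_pred=-2.4990  r=-3.2910  x^+=-3.4370  v^+=-2.9219  a^+=-0.6429
step 3: x_pred=-8.2342  r=13.5542  x^+=-4.3713  v^+=-0.4081  a^+=0.2041
step 4: x_pred=-4.7450  r=1.3250  x^+=-4.3674  v^+=0.2167  a^+=0.2869
step 5: x_pred=-3.7704  r=8.6704  x^+=-1.2994  v^+=2.8161  a^+=0.8287
step 6: x_pred=3.5349  r=-5.7949  x^+=1.8834  v^+=2.5277  a^+=0.4666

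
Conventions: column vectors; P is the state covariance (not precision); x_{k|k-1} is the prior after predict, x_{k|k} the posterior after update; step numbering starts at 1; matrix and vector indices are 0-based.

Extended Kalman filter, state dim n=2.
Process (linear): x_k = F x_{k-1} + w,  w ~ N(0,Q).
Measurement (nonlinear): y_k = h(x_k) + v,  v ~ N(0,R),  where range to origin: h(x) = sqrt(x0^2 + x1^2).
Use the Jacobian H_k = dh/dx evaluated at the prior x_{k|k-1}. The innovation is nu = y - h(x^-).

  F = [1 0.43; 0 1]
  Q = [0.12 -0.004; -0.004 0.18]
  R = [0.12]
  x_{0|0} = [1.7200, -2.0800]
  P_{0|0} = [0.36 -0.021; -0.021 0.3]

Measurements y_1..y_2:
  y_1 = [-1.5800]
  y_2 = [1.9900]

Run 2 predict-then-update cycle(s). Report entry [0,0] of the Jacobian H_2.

step 1: x^-=[0.8256, -2.0800]  P^-=[0.5174 0.1040; 0.1040 0.4800]  H_jac=[0.3689 -0.9295]  S=[0.5338]  K=[0.1765; -0.7640]  nu=[-3.8179]  x^+=[0.1517, 0.8367]  P^+=[0.5008 0.1760; 0.1760 0.1685]
step 2: x^-=[0.5114, 0.8367]  P^-=[0.8033 0.2444; 0.2444 0.3485]  H_jac=[0.5216 0.8532]  S=[0.8097]  K=[0.7749; 0.5246]  nu=[1.0094]  x^+=[1.2937, 1.3662]  P^+=[0.3170 -0.0848; -0.0848 0.1256]

H_jac[0,0] = 0.5216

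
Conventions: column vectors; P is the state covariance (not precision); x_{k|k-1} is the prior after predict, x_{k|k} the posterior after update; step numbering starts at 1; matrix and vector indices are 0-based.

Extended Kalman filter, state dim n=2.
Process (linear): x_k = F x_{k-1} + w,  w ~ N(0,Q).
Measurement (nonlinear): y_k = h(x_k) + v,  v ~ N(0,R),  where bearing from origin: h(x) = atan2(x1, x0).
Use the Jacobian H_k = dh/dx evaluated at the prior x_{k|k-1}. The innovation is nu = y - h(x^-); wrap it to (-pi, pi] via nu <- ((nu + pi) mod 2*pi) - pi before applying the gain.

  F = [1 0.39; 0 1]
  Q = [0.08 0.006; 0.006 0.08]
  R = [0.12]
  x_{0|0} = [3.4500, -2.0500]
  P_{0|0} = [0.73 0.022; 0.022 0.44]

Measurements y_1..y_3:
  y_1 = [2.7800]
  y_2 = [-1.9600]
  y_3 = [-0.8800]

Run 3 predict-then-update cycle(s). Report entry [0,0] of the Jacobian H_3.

step 1: x^-=[2.6505, -2.0500]  P^-=[0.8941 0.1996; 0.1996 0.5200]  H_jac=[0.1826 0.2361]  S=[0.1960]  K=[1.0733; 0.8123]  nu=[-2.8449]  x^+=[-0.4030, -4.3608]  P^+=[0.6683 0.0287; 0.0287 0.3907]
step 2: x^-=[-2.1037, -4.3608]  P^-=[0.8301 0.1871; 0.1871 0.4707]  H_jac=[0.1860 -0.0897]  S=[0.1463]  K=[0.9409; -0.0508]  nu=[0.0603]  x^+=[-2.0470, -4.3639]  P^+=[0.7006 0.1941; 0.1941 0.4703]
step 3: x^-=[-3.7489, -4.3639]  P^-=[1.0035 0.3835; 0.3835 0.5503]  H_jac=[0.1318 -0.1133]  S=[0.1331]  K=[0.6680; -0.0884]  nu=[1.4005]  x^+=[-2.8134, -4.4877]  P^+=[0.9442 0.3914; 0.3914 0.5493]

H_jac[0,0] = 0.1318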